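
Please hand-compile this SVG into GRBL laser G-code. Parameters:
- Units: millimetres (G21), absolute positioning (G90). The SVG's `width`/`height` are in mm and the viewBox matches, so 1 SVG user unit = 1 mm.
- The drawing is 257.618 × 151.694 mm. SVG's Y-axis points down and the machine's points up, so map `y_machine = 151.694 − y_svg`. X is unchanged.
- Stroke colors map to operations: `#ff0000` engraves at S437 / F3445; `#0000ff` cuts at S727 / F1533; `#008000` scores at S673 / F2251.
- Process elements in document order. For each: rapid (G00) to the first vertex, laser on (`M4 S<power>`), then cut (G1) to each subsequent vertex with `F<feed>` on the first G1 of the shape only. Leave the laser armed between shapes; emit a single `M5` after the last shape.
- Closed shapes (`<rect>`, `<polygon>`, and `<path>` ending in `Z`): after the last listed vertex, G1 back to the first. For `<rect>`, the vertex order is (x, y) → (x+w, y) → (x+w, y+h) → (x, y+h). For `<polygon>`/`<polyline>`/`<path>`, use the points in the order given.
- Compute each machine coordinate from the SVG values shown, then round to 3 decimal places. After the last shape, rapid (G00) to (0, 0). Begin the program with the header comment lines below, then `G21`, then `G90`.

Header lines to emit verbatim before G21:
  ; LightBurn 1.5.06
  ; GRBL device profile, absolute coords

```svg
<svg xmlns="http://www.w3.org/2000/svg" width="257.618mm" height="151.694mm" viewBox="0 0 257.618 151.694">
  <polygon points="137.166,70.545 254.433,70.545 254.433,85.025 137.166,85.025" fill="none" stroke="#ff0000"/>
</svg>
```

Since the viewBox matches the mm dimensions, user units are millimetres directly. The only transform is the Y-flip y_m = 151.694 − y_svg.

Shape 1 is a rectangle drawn with `<polygon>`. Its stroke #ff0000 means engrave at S437, F3445. After flipping Y the toolpath is (137.166,81.149) → (254.433,81.149) → (254.433,66.669) → (137.166,66.669) → (137.166,81.149), returning to the start.

; LightBurn 1.5.06
; GRBL device profile, absolute coords
G21
G90
G00 X137.166 Y81.149
M4 S437
G1 X254.433 Y81.149 F3445
G1 X254.433 Y66.669
G1 X137.166 Y66.669
G1 X137.166 Y81.149
M5
G00 X0.000 Y0.000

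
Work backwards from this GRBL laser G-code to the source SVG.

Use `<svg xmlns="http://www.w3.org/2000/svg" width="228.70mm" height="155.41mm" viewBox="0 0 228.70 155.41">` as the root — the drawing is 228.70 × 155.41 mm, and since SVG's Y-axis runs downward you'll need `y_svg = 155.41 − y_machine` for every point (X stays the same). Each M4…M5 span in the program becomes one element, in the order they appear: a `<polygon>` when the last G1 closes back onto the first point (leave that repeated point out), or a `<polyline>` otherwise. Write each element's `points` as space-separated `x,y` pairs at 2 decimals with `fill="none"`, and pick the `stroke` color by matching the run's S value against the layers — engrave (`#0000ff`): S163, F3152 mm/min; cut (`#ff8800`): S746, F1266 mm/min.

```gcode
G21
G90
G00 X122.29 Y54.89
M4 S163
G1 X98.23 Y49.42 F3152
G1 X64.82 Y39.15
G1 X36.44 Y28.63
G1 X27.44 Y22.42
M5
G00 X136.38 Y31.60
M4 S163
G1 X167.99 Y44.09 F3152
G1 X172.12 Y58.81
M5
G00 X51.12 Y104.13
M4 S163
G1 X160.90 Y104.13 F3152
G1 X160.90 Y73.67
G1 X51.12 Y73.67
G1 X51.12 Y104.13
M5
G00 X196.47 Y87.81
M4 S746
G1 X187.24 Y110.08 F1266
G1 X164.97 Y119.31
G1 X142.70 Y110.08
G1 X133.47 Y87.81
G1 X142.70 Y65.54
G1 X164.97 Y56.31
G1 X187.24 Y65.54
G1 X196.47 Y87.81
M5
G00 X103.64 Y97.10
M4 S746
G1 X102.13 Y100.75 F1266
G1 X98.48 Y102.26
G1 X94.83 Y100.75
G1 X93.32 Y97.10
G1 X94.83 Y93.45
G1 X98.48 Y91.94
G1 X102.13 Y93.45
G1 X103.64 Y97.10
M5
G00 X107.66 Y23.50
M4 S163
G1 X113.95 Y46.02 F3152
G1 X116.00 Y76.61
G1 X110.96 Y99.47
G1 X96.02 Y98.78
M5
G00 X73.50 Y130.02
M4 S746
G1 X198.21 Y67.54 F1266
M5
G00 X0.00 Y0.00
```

Machine Y-up, SVG Y-down with viewBox height 155.41, so y_svg = 155.41 − y_machine; X carries over.

Run 1: power S163 maps to stroke `#0000ff` (engrave). The run is open, so emit a `<polyline>` with points (Y-flipped): 122.29,100.52 98.23,105.99 64.82,116.26 36.44,126.78 27.44,132.99.

Run 2: the run's S163 means `#0000ff` (engrave). The run is open, so emit a `<polyline>` with points (Y-flipped): 136.38,123.81 167.99,111.32 172.12,96.60.

Run 3: S163 ⇒ engrave layer `#0000ff`. The run returns to its start, so emit a `<polygon>` with points (Y-flipped): 51.12,51.28 160.90,51.28 160.90,81.74 51.12,81.74.

Run 4: the run's S746 means `#ff8800` (cut). The run returns to its start, so emit a `<polygon>` with points (Y-flipped): 196.47,67.60 187.24,45.33 164.97,36.10 142.70,45.33 133.47,67.60 142.70,89.87 164.97,99.10 187.24,89.87.

Run 5: power S746 maps to stroke `#ff8800` (cut). The run returns to its start, so emit a `<polygon>` with points (Y-flipped): 103.64,58.31 102.13,54.66 98.48,53.15 94.83,54.66 93.32,58.31 94.83,61.96 98.48,63.47 102.13,61.96.

Run 6: power S163 maps to stroke `#0000ff` (engrave). The run is open, so emit a `<polyline>` with points (Y-flipped): 107.66,131.91 113.95,109.39 116.00,78.80 110.96,55.94 96.02,56.63.

Run 7: power S746 maps to stroke `#ff8800` (cut). The run is open, so emit a `<polyline>` with points (Y-flipped): 73.50,25.39 198.21,87.87.

<svg xmlns="http://www.w3.org/2000/svg" width="228.70mm" height="155.41mm" viewBox="0 0 228.70 155.41">
  <polyline points="122.29,100.52 98.23,105.99 64.82,116.26 36.44,126.78 27.44,132.99" fill="none" stroke="#0000ff"/>
  <polyline points="136.38,123.81 167.99,111.32 172.12,96.60" fill="none" stroke="#0000ff"/>
  <polygon points="51.12,51.28 160.90,51.28 160.90,81.74 51.12,81.74" fill="none" stroke="#0000ff"/>
  <polygon points="196.47,67.60 187.24,45.33 164.97,36.10 142.70,45.33 133.47,67.60 142.70,89.87 164.97,99.10 187.24,89.87" fill="none" stroke="#ff8800"/>
  <polygon points="103.64,58.31 102.13,54.66 98.48,53.15 94.83,54.66 93.32,58.31 94.83,61.96 98.48,63.47 102.13,61.96" fill="none" stroke="#ff8800"/>
  <polyline points="107.66,131.91 113.95,109.39 116.00,78.80 110.96,55.94 96.02,56.63" fill="none" stroke="#0000ff"/>
  <polyline points="73.50,25.39 198.21,87.87" fill="none" stroke="#ff8800"/>
</svg>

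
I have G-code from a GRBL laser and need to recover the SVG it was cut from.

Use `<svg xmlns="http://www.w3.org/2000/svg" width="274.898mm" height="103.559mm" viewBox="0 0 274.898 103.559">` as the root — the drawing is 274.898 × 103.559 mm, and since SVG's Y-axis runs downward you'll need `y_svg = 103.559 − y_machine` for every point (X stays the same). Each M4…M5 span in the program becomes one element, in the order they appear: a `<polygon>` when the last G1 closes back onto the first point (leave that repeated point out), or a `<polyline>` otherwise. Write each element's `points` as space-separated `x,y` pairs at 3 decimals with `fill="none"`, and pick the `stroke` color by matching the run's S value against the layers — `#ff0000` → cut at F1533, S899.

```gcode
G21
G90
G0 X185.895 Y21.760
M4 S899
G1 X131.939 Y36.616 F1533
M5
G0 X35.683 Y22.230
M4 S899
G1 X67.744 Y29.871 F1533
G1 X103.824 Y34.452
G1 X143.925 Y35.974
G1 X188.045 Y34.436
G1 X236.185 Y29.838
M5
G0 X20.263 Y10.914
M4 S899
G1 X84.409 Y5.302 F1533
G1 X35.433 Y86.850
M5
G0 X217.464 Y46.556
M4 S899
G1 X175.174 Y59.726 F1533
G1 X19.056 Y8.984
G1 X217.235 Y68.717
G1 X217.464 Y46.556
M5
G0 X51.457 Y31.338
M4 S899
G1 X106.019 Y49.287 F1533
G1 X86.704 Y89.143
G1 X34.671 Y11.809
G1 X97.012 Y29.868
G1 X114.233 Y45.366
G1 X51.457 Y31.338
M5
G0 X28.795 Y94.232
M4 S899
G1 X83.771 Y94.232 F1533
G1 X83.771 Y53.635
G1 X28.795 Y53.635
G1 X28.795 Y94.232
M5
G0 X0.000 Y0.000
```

Each laser-on run becomes one SVG element. Flip Y back into SVG space with y_svg = 103.559 − y_machine. Every run uses S899, so all elements get stroke `#ff0000` (cut).

Run 1: The run is open, so emit a `<polyline>` with points (Y-flipped): 185.895,81.799 131.939,66.943.

Run 2: The run is open, so emit a `<polyline>` with points (Y-flipped): 35.683,81.329 67.744,73.688 103.824,69.107 143.925,67.585 188.045,69.123 236.185,73.721.

Run 3: The run is open, so emit a `<polyline>` with points (Y-flipped): 20.263,92.645 84.409,98.257 35.433,16.709.

Run 4: The run returns to its start, so emit a `<polygon>` with points (Y-flipped): 217.464,57.003 175.174,43.833 19.056,94.575 217.235,34.842.

Run 5: The run returns to its start, so emit a `<polygon>` with points (Y-flipped): 51.457,72.221 106.019,54.272 86.704,14.416 34.671,91.750 97.012,73.691 114.233,58.193.

Run 6: The run returns to its start, so emit a `<polygon>` with points (Y-flipped): 28.795,9.327 83.771,9.327 83.771,49.924 28.795,49.924.

<svg xmlns="http://www.w3.org/2000/svg" width="274.898mm" height="103.559mm" viewBox="0 0 274.898 103.559">
  <polyline points="185.895,81.799 131.939,66.943" fill="none" stroke="#ff0000"/>
  <polyline points="35.683,81.329 67.744,73.688 103.824,69.107 143.925,67.585 188.045,69.123 236.185,73.721" fill="none" stroke="#ff0000"/>
  <polyline points="20.263,92.645 84.409,98.257 35.433,16.709" fill="none" stroke="#ff0000"/>
  <polygon points="217.464,57.003 175.174,43.833 19.056,94.575 217.235,34.842" fill="none" stroke="#ff0000"/>
  <polygon points="51.457,72.221 106.019,54.272 86.704,14.416 34.671,91.750 97.012,73.691 114.233,58.193" fill="none" stroke="#ff0000"/>
  <polygon points="28.795,9.327 83.771,9.327 83.771,49.924 28.795,49.924" fill="none" stroke="#ff0000"/>
</svg>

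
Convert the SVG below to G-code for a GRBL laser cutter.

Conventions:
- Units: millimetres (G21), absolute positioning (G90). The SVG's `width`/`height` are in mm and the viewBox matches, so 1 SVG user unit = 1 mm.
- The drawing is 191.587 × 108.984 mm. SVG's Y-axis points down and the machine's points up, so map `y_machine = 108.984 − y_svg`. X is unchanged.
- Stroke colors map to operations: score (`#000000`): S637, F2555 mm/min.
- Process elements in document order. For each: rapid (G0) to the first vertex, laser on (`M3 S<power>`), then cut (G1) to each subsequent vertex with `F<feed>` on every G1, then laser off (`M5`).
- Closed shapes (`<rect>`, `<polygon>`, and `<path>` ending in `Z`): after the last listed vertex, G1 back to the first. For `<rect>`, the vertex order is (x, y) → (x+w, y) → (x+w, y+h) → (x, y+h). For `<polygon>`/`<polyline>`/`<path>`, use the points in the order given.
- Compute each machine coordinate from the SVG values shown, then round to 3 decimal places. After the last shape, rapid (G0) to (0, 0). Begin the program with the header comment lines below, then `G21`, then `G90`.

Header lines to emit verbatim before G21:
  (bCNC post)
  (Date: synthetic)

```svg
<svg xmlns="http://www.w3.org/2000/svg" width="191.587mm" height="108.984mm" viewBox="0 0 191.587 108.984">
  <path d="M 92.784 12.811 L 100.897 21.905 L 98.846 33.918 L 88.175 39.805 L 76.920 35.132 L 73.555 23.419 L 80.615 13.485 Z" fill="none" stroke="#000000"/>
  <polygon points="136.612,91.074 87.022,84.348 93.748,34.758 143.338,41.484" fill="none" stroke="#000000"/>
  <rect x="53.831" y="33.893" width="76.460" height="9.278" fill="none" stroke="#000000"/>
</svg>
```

(bCNC post)
(Date: synthetic)
G21
G90
G0 X92.784 Y96.173
M3 S637
G1 X100.897 Y87.079 F2555
G1 X98.846 Y75.066 F2555
G1 X88.175 Y69.179 F2555
G1 X76.920 Y73.852 F2555
G1 X73.555 Y85.565 F2555
G1 X80.615 Y95.499 F2555
G1 X92.784 Y96.173 F2555
M5
G0 X136.612 Y17.910
M3 S637
G1 X87.022 Y24.636 F2555
G1 X93.748 Y74.226 F2555
G1 X143.338 Y67.500 F2555
G1 X136.612 Y17.910 F2555
M5
G0 X53.831 Y75.091
M3 S637
G1 X130.291 Y75.091 F2555
G1 X130.291 Y65.813 F2555
G1 X53.831 Y65.813 F2555
G1 X53.831 Y75.091 F2555
M5
G0 X0.000 Y0.000

1 u = 1 mm; y_m = 108.984 − y.

[1] `<path>` regular polygon, #000000→score S637 F2555: (92.784,96.173) → (100.897,87.079) → (98.846,75.066) → (88.175,69.179) → (76.920,73.852) → (73.555,85.565) → (80.615,95.499) → (92.784,96.173) (closed)

[2] `<polygon>` regular polygon, #000000→score S637 F2555: (136.612,17.910) → (87.022,24.636) → (93.748,74.226) → (143.338,67.500) → (136.612,17.910) (closed)

[3] `<rect>` rectangle, #000000→score S637 F2555: (53.831,75.091) → (130.291,75.091) → (130.291,65.813) → (53.831,65.813) → (53.831,75.091) (closed)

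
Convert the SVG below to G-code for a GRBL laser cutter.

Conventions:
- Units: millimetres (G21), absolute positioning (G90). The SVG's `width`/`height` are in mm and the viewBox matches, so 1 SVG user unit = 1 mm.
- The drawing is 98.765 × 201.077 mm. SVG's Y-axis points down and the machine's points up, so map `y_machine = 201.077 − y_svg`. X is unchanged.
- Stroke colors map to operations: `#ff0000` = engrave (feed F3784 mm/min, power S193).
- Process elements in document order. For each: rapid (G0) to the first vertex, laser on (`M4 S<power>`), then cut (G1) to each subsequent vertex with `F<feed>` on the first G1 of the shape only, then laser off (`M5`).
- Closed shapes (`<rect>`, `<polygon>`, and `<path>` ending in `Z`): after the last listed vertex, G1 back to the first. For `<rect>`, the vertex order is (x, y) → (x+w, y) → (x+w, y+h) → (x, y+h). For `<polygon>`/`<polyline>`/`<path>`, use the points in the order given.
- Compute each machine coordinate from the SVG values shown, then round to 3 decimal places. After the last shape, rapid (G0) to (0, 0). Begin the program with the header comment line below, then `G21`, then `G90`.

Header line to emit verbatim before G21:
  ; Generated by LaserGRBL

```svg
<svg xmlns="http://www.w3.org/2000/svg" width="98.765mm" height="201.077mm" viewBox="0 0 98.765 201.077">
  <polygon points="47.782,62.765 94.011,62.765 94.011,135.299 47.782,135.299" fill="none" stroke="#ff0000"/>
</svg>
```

viewBox `0 0 98.765 201.077` with mm width/height → 1 unit = 1 mm. Flip: y_m = 201.077 − y_svg.

**Shape 1** — `<polygon>` rectangle, stroke `#ff0000` → engrave (S193, F3784). Machine vertices: (47.782,138.312) → (94.011,138.312) → (94.011,65.778) → (47.782,65.778) → (47.782,138.312). Closed: final G1 returns to the first vertex.

; Generated by LaserGRBL
G21
G90
G0 X47.782 Y138.312
M4 S193
G1 X94.011 Y138.312 F3784
G1 X94.011 Y65.778
G1 X47.782 Y65.778
G1 X47.782 Y138.312
M5
G0 X0.000 Y0.000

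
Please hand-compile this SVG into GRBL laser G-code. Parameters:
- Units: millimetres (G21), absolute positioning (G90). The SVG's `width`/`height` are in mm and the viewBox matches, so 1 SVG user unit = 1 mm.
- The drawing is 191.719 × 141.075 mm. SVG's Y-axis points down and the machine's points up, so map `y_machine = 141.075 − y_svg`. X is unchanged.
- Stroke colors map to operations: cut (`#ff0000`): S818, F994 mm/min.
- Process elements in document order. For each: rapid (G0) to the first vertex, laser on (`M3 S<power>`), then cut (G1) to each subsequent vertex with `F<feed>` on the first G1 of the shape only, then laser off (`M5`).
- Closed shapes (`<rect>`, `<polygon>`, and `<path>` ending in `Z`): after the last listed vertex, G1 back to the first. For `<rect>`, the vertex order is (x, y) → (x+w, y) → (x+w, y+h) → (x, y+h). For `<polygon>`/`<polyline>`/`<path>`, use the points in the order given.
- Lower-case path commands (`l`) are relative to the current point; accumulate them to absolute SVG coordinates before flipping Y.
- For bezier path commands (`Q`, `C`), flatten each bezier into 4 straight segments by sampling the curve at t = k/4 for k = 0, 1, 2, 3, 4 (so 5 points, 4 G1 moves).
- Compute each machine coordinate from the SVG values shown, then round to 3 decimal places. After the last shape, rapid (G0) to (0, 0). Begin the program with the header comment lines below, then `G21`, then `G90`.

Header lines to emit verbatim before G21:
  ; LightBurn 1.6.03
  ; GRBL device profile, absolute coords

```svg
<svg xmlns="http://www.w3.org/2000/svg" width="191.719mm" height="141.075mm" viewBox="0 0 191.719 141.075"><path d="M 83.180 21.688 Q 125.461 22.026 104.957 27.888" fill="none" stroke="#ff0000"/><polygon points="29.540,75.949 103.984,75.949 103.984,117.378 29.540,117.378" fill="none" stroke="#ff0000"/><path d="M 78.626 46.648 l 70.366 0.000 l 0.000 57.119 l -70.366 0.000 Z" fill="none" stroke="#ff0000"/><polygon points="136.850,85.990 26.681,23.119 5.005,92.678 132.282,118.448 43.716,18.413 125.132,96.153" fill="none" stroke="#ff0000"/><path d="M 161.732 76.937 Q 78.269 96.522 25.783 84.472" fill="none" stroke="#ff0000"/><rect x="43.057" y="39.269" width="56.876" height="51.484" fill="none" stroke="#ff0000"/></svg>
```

1 u = 1 mm; y_m = 141.075 − y.

[1] `<path>` quadratic bezier, #ff0000→cut S818 F994: (83.180,119.387) → (100.396,118.873) → (109.765,117.668) → (111.285,115.773) → (104.957,113.187)

[2] `<polygon>` rectangle, #ff0000→cut S818 F994: (29.540,65.126) → (103.984,65.126) → (103.984,23.697) → (29.540,23.697) → (29.540,65.126) (closed)

[3] `<path>` rectangle, #ff0000→cut S818 F994: (78.626,94.427) → (148.992,94.427) → (148.992,37.308) → (78.626,37.308) → (78.626,94.427) (closed)

[4] `<polygon>` closed polygon, #ff0000→cut S818 F994: (136.850,55.085) → (26.681,117.956) → (5.005,48.397) → (132.282,22.627) → (43.716,122.662) → (125.132,44.922) → (136.850,55.085) (closed)

[5] `<path>` quadratic bezier, #ff0000→cut S818 F994: (161.732,64.138) → (121.937,56.323) → (86.013,52.462) → (53.962,52.555) → (25.783,56.603)

[6] `<rect>` rectangle, #ff0000→cut S818 F994: (43.057,101.806) → (99.933,101.806) → (99.933,50.322) → (43.057,50.322) → (43.057,101.806) (closed)

; LightBurn 1.6.03
; GRBL device profile, absolute coords
G21
G90
G0 X83.180 Y119.387
M3 S818
G1 X100.396 Y118.873 F994
G1 X109.765 Y117.668
G1 X111.285 Y115.773
G1 X104.957 Y113.187
M5
G0 X29.540 Y65.126
M3 S818
G1 X103.984 Y65.126 F994
G1 X103.984 Y23.697
G1 X29.540 Y23.697
G1 X29.540 Y65.126
M5
G0 X78.626 Y94.427
M3 S818
G1 X148.992 Y94.427 F994
G1 X148.992 Y37.308
G1 X78.626 Y37.308
G1 X78.626 Y94.427
M5
G0 X136.850 Y55.085
M3 S818
G1 X26.681 Y117.956 F994
G1 X5.005 Y48.397
G1 X132.282 Y22.627
G1 X43.716 Y122.662
G1 X125.132 Y44.922
G1 X136.850 Y55.085
M5
G0 X161.732 Y64.138
M3 S818
G1 X121.937 Y56.323 F994
G1 X86.013 Y52.462
G1 X53.962 Y52.555
G1 X25.783 Y56.603
M5
G0 X43.057 Y101.806
M3 S818
G1 X99.933 Y101.806 F994
G1 X99.933 Y50.322
G1 X43.057 Y50.322
G1 X43.057 Y101.806
M5
G0 X0.000 Y0.000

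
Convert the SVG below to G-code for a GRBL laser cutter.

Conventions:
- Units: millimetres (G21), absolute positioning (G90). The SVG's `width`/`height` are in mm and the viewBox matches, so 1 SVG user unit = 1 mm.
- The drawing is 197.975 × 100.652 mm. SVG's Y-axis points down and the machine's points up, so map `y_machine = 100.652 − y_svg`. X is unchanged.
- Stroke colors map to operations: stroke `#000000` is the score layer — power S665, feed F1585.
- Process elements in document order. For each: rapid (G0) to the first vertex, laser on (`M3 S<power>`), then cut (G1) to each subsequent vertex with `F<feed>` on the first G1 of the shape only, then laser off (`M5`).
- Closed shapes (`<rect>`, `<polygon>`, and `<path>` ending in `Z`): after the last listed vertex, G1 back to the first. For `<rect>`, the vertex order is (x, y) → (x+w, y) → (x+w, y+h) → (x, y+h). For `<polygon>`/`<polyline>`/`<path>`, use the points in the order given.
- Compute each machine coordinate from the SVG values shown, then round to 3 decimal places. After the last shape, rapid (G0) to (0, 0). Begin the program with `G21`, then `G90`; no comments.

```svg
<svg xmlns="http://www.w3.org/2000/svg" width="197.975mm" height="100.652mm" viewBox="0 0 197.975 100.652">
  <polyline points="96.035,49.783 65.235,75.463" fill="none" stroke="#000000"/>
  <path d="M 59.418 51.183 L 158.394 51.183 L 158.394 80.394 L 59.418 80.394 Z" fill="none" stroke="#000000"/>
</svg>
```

viewBox `0 0 197.975 100.652` with mm width/height → 1 unit = 1 mm. Flip: y_m = 100.652 − y_svg.

**Shape 1** — `<polyline>` line segment, stroke `#000000` → score (S665, F1585). Machine vertices: (96.035,50.869) → (65.235,25.189). Open path.

**Shape 2** — `<path>` rectangle, stroke `#000000` → score (S665, F1585). Machine vertices: (59.418,49.469) → (158.394,49.469) → (158.394,20.258) → (59.418,20.258) → (59.418,49.469). Closed: final G1 returns to the first vertex.

G21
G90
G0 X96.035 Y50.869
M3 S665
G1 X65.235 Y25.189 F1585
M5
G0 X59.418 Y49.469
M3 S665
G1 X158.394 Y49.469 F1585
G1 X158.394 Y20.258
G1 X59.418 Y20.258
G1 X59.418 Y49.469
M5
G0 X0.000 Y0.000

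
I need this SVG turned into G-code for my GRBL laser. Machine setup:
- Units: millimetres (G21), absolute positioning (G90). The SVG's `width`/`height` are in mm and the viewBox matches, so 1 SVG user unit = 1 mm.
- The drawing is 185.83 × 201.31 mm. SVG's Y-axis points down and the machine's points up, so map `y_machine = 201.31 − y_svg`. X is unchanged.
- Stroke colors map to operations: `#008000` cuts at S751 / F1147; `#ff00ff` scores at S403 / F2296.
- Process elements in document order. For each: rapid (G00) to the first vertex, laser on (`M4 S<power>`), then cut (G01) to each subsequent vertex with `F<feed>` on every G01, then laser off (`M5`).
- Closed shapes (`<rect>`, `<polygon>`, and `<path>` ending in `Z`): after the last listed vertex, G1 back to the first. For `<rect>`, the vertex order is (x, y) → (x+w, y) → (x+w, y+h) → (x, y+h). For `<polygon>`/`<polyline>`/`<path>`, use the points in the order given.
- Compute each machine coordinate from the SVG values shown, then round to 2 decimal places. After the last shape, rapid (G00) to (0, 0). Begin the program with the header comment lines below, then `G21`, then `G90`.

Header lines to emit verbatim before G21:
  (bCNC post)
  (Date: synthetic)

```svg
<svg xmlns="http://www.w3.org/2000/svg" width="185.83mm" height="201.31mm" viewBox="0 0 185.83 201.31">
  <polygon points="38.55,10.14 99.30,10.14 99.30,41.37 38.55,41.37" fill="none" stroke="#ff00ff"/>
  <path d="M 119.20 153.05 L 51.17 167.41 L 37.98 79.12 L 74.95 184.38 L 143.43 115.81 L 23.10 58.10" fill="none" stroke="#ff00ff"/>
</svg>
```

(bCNC post)
(Date: synthetic)
G21
G90
G00 X38.55 Y191.17
M4 S403
G01 X99.30 Y191.17 F2296
G01 X99.30 Y159.94 F2296
G01 X38.55 Y159.94 F2296
G01 X38.55 Y191.17 F2296
M5
G00 X119.20 Y48.26
M4 S403
G01 X51.17 Y33.90 F2296
G01 X37.98 Y122.19 F2296
G01 X74.95 Y16.93 F2296
G01 X143.43 Y85.50 F2296
G01 X23.10 Y143.21 F2296
M5
G00 X0.00 Y0.00

Since the viewBox matches the mm dimensions, user units are millimetres directly. The only transform is the Y-flip y_m = 201.31 − y_svg.

Shape 1 is a rectangle drawn with `<polygon>`. Its stroke #ff00ff means score at S403, F2296. After flipping Y the toolpath is (38.55,191.17) → (99.30,191.17) → (99.30,159.94) → (38.55,159.94) → (38.55,191.17), returning to the start.

Shape 2 is a open polyline drawn with `<path>`. Its stroke #ff00ff means score at S403, F2296. After flipping Y the toolpath is (119.20,48.26) → (51.17,33.90) → (37.98,122.19) → (74.95,16.93) → (143.43,85.50) → (23.10,143.21).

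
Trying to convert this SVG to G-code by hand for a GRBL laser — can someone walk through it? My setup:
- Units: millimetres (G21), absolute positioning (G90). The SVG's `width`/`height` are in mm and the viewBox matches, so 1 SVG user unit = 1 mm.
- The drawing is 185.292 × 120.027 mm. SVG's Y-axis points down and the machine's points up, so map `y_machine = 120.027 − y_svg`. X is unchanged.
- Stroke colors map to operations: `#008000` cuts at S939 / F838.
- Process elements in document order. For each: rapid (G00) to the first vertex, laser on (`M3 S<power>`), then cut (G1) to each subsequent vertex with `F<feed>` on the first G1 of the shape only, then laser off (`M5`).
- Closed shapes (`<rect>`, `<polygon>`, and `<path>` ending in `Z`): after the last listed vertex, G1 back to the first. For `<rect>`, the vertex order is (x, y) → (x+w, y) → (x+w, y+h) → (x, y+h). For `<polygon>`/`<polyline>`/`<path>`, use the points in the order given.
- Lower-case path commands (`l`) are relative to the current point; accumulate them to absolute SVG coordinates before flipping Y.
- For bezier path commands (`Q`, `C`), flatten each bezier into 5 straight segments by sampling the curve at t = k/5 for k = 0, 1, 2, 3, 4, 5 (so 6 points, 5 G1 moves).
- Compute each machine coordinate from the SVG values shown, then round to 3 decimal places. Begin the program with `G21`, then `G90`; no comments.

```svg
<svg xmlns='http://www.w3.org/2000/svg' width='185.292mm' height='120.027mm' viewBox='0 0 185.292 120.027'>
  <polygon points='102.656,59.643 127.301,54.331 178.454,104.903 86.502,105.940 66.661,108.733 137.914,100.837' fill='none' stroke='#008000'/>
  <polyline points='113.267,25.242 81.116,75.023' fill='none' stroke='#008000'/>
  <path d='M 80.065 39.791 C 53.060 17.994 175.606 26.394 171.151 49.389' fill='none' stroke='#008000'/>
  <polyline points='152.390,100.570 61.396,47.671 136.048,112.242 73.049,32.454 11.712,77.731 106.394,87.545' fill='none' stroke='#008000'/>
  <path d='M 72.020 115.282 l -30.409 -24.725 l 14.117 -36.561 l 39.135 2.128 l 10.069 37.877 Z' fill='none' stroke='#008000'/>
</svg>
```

G21
G90
G00 X102.656 Y60.384
M3 S939
G1 X127.301 Y65.696 F838
G1 X178.454 Y15.124
G1 X86.502 Y14.087
G1 X66.661 Y11.294
G1 X137.914 Y19.190
G1 X102.656 Y60.384
M5
G00 X113.267 Y94.785
M3 S939
G1 X81.116 Y45.004 F838
M5
G00 X80.065 Y80.236
M3 S939
G1 X79.596 Y89.815 F838
G1 X101.744 Y92.896
G1 X133.236 Y90.228
G1 X160.796 Y82.559
G1 X171.151 Y70.638
M5
G00 X152.390 Y19.457
M3 S939
G1 X61.396 Y72.356 F838
G1 X136.048 Y7.785
G1 X73.049 Y87.573
G1 X11.712 Y42.296
G1 X106.394 Y32.482
M5
G00 X72.020 Y4.745
M3 S939
G1 X41.611 Y29.470 F838
G1 X55.728 Y66.031
G1 X94.863 Y63.903
G1 X104.932 Y26.026
G1 X72.020 Y4.745
M5

Since the viewBox matches the mm dimensions, user units are millimetres directly. The only transform is the Y-flip y_m = 120.027 − y_svg.

Shape 1 is a closed polygon drawn with `<polygon>`. Its stroke #008000 means cut at S939, F838. After flipping Y the toolpath is (102.656,60.384) → (127.301,65.696) → (178.454,15.124) → (86.502,14.087) → (66.661,11.294) → (137.914,19.190) → (102.656,60.384), returning to the start.

Shape 2 is a line segment drawn with `<polyline>`. Its stroke #008000 means cut at S939, F838. After flipping Y the toolpath is (113.267,94.785) → (81.116,45.004).

Shape 3 is a cubic bezier drawn with `<path>`. Its stroke #008000 means cut at S939, F838. After flipping Y the toolpath is (80.065,80.236) → (79.596,89.815) → (101.744,92.896) → (133.236,90.228) → (160.796,82.559) → (171.151,70.638).

Shape 4 is a open polyline drawn with `<polyline>`. Its stroke #008000 means cut at S939, F838. After flipping Y the toolpath is (152.390,19.457) → (61.396,72.356) → (136.048,7.785) → (73.049,87.573) → (11.712,42.296) → (106.394,32.482).

Shape 5 is a regular polygon drawn with `<path>`. Its stroke #008000 means cut at S939, F838. After flipping Y the toolpath is (72.020,4.745) → (41.611,29.470) → (55.728,66.031) → (94.863,63.903) → (104.932,26.026) → (72.020,4.745), returning to the start.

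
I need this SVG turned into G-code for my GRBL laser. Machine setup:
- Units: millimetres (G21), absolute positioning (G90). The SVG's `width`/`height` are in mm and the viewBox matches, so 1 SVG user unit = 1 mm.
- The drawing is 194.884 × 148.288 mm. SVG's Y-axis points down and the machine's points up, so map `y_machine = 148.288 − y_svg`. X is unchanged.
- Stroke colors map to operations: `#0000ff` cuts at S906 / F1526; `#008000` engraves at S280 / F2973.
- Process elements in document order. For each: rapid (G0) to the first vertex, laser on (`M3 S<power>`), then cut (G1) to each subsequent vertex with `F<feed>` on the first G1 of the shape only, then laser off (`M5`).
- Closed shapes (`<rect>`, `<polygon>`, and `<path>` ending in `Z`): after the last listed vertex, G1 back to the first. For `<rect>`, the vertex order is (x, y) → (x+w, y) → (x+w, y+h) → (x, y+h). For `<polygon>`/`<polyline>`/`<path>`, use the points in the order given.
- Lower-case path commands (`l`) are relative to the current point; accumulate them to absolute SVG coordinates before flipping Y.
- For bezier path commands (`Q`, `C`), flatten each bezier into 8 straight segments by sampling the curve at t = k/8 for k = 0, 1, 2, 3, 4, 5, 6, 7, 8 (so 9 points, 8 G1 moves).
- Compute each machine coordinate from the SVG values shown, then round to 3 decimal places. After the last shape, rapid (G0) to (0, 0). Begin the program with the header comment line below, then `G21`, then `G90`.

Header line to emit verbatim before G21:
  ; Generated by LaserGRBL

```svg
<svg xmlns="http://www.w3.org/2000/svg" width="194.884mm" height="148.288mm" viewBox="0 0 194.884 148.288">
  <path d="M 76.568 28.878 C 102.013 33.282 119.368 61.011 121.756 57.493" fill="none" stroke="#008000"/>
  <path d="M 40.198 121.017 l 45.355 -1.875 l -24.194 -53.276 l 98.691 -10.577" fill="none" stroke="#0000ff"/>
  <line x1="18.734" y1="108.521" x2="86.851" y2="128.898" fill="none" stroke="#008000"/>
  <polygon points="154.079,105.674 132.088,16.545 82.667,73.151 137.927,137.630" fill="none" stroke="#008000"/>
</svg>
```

; Generated by LaserGRBL
G21
G90
G0 X76.568 Y119.410
M3 S280
G1 X85.717 Y116.772 F2973
G1 X94.027 Y112.586
G1 X101.418 Y107.493
G1 X107.808 Y102.132
G1 X113.118 Y97.142
G1 X117.266 Y93.163
G1 X120.172 Y90.834
G1 X121.756 Y90.795
M5
G0 X40.198 Y27.271
M3 S906
G1 X85.553 Y29.146 F1526
G1 X61.359 Y82.422
G1 X160.050 Y92.999
M5
G0 X18.734 Y39.767
M3 S280
G1 X86.851 Y19.390 F2973
M5
G0 X154.079 Y42.614
M3 S280
G1 X132.088 Y131.743 F2973
G1 X82.667 Y75.137
G1 X137.927 Y10.658
G1 X154.079 Y42.614
M5
G0 X0.000 Y0.000

1 u = 1 mm; y_m = 148.288 − y.

[1] `<path>` cubic bezier, #008000→engrave S280 F2973: (76.568,119.410) → (85.717,116.772) → (94.027,112.586) → (101.418,107.493) → (107.808,102.132) → (113.118,97.142) → (117.266,93.163) → (120.172,90.834) → (121.756,90.795)

[2] `<path>` open polyline, #0000ff→cut S906 F1526: (40.198,27.271) → (85.553,29.146) → (61.359,82.422) → (160.050,92.999)

[3] `<line>` line segment, #008000→engrave S280 F2973: (18.734,39.767) → (86.851,19.390)

[4] `<polygon>` closed polygon, #008000→engrave S280 F2973: (154.079,42.614) → (132.088,131.743) → (82.667,75.137) → (137.927,10.658) → (154.079,42.614) (closed)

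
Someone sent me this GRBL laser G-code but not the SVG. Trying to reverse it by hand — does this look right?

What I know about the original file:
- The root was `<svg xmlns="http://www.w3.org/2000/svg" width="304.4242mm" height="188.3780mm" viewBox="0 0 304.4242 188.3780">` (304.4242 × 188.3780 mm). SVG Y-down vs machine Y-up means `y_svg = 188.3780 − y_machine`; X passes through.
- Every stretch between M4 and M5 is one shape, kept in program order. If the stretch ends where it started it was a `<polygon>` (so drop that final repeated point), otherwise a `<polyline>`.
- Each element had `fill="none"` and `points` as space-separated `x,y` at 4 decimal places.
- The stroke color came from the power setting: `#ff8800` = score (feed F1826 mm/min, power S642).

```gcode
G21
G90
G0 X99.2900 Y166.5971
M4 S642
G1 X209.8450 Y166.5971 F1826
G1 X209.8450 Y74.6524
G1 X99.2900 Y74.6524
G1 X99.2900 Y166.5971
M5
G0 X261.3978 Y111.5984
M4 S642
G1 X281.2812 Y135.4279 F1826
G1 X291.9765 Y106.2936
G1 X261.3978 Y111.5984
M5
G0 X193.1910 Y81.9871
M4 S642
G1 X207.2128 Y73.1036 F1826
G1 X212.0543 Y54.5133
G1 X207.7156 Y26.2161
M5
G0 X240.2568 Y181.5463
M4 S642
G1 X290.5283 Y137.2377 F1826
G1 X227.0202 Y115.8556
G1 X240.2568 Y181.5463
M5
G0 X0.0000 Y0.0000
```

y_svg = 188.3780 − y_m. Every run uses S642, so all elements get stroke `#ff8800` (score).

[1] closed run; points: 99.2900,21.7809 209.8450,21.7809 209.8450,113.7256 99.2900,113.7256

[2] closed run; points: 261.3978,76.7796 281.2812,52.9501 291.9765,82.0844

[3] open run; points: 193.1910,106.3909 207.2128,115.2744 212.0543,133.8647 207.7156,162.1619

[4] closed run; points: 240.2568,6.8317 290.5283,51.1403 227.0202,72.5224

<svg xmlns="http://www.w3.org/2000/svg" width="304.4242mm" height="188.3780mm" viewBox="0 0 304.4242 188.3780">
  <polygon points="99.2900,21.7809 209.8450,21.7809 209.8450,113.7256 99.2900,113.7256" fill="none" stroke="#ff8800"/>
  <polygon points="261.3978,76.7796 281.2812,52.9501 291.9765,82.0844" fill="none" stroke="#ff8800"/>
  <polyline points="193.1910,106.3909 207.2128,115.2744 212.0543,133.8647 207.7156,162.1619" fill="none" stroke="#ff8800"/>
  <polygon points="240.2568,6.8317 290.5283,51.1403 227.0202,72.5224" fill="none" stroke="#ff8800"/>
</svg>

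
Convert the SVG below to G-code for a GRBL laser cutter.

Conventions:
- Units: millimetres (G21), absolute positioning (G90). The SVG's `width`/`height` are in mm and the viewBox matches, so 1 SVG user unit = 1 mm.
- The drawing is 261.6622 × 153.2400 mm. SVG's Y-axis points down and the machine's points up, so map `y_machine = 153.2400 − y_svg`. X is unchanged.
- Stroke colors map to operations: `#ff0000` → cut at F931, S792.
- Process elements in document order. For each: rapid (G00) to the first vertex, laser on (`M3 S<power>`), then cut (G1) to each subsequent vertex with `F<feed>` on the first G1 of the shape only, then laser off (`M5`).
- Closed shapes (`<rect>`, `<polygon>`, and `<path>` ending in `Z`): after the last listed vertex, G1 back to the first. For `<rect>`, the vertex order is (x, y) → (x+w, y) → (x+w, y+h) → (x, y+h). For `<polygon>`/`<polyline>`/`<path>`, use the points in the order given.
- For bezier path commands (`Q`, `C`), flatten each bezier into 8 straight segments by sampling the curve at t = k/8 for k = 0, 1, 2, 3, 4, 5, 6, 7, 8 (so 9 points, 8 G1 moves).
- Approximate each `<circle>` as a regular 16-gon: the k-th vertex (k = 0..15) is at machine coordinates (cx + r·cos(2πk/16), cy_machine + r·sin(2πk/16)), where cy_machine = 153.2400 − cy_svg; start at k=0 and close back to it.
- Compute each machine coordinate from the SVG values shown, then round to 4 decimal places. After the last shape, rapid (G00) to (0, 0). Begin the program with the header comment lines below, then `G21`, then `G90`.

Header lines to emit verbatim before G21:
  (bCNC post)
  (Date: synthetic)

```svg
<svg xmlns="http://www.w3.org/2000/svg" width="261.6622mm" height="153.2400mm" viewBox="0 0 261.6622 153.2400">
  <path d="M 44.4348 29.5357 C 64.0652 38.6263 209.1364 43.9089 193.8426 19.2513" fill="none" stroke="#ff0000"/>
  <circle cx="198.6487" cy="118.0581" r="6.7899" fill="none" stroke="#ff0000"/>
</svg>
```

(bCNC post)
(Date: synthetic)
G21
G90
G00 X44.4348 Y123.7043
M3 S792
G1 X57.1180 Y120.5249 F931
G1 X78.2120 Y118.0087
G1 X104.3675 Y116.4619
G1 X132.2353 Y116.1909
G1 X158.4659 Y117.5019
G1 X179.7102 Y120.7010
G1 X192.6189 Y126.0945
G1 X193.8426 Y133.9887
M5
G00 X205.4386 Y35.1819
M3 S792
G1 X204.9217 Y37.7803 F931
G1 X203.4499 Y39.9831
G1 X201.2471 Y41.4549
G1 X198.6487 Y41.9718
G1 X196.0503 Y41.4549
G1 X193.8475 Y39.9831
G1 X192.3757 Y37.7803
G1 X191.8588 Y35.1819
G1 X192.3757 Y32.5835
G1 X193.8475 Y30.3807
G1 X196.0503 Y28.9089
G1 X198.6487 Y28.3920
G1 X201.2471 Y28.9089
G1 X203.4499 Y30.3807
G1 X204.9217 Y32.5835
G1 X205.4386 Y35.1819
M5
G00 X0.0000 Y0.0000

1 u = 1 mm; y_m = 153.2400 − y.

[1] `<path>` cubic bezier, #ff0000→cut S792 F931: (44.4348,123.7043) → (57.1180,120.5249) → (78.2120,118.0087) → (104.3675,116.4619) → (132.2353,116.1909) → (158.4659,117.5019) → (179.7102,120.7010) → (192.6189,126.0945) → (193.8426,133.9887)

[2] `<circle>` circle, #ff0000→cut S792 F931: (205.4386,35.1819) → (204.9217,37.7803) → (203.4499,39.9831) → (201.2471,41.4549) → (198.6487,41.9718) → (196.0503,41.4549) → (193.8475,39.9831) → (192.3757,37.7803) → (191.8588,35.1819) → (192.3757,32.5835) → (193.8475,30.3807) → (196.0503,28.9089) → (198.6487,28.3920) → (201.2471,28.9089) → (203.4499,30.3807) → (204.9217,32.5835) → (205.4386,35.1819) (closed)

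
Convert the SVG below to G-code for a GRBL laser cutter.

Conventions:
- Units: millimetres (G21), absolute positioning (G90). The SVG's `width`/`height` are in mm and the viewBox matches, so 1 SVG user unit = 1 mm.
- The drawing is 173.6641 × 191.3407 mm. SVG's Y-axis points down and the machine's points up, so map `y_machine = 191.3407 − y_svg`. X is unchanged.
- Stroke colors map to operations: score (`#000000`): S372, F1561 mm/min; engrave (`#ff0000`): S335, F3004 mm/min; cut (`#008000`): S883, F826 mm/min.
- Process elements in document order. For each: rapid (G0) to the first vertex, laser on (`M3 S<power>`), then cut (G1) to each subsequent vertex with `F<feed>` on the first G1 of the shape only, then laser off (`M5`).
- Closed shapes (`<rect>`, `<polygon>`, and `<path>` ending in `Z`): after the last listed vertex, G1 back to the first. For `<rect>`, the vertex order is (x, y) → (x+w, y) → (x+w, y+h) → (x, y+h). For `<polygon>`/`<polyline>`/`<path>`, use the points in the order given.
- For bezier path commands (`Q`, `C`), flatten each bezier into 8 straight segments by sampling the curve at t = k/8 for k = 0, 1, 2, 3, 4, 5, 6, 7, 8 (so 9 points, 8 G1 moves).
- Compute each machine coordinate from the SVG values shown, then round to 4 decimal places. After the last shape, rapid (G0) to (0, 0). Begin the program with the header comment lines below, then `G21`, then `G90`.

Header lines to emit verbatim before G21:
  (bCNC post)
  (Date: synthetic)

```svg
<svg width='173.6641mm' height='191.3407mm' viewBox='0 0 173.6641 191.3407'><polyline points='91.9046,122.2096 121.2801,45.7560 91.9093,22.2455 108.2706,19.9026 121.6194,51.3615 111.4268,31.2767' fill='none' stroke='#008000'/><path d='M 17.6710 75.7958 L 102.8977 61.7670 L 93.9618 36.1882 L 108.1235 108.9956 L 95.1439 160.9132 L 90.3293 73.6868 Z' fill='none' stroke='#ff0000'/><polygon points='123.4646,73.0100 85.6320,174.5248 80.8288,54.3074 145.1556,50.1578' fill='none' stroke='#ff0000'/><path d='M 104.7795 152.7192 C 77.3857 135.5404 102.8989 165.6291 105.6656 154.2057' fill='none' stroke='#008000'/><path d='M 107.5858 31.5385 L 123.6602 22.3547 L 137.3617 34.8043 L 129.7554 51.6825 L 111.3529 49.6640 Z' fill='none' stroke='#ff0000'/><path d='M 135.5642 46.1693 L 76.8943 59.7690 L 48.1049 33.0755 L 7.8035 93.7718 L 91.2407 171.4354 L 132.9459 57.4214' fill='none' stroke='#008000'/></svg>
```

(bCNC post)
(Date: synthetic)
G21
G90
G0 X91.9046 Y69.1311
M3 S883
G1 X121.2801 Y145.5847 F826
G1 X91.9093 Y169.0952
G1 X108.2706 Y171.4381
G1 X121.6194 Y139.9792
G1 X111.4268 Y160.0640
M5
G0 X17.6710 Y115.5449
M3 S335
G1 X102.8977 Y129.5737 F3004
G1 X93.9618 Y155.1525
G1 X108.1235 Y82.3451
G1 X95.1439 Y30.4275
G1 X90.3293 Y117.6539
G1 X17.6710 Y115.5449
M5
G0 X123.4646 Y118.3307
M3 S335
G1 X85.6320 Y16.8159 F3004
G1 X80.8288 Y137.0333
G1 X145.1556 Y141.1829
G1 X123.4646 Y118.3307
M5
G0 X104.7795 Y38.6215
M3 S883
G1 X96.8391 Y43.0213 F826
G1 X92.9721 Y44.0301
G1 X92.2921 Y42.6884
G1 X93.9124 Y40.0365
G1 X96.9464 Y37.1149
G1 X100.5077 Y34.9638
G1 X103.7096 Y34.6237
G1 X105.6656 Y37.1350
M5
G0 X107.5858 Y159.8022
M3 S335
G1 X123.6602 Y168.9860 F3004
G1 X137.3617 Y156.5364
G1 X129.7554 Y139.6582
G1 X111.3529 Y141.6767
G1 X107.5858 Y159.8022
M5
G0 X135.5642 Y145.1714
M3 S883
G1 X76.8943 Y131.5717 F826
G1 X48.1049 Y158.2652
G1 X7.8035 Y97.5689
G1 X91.2407 Y19.9053
G1 X132.9459 Y133.9193
M5
G0 X0.0000 Y0.0000

viewBox `0 0 173.6641 191.3407` with mm width/height → 1 unit = 1 mm. Flip: y_m = 191.3407 − y_svg.

**Shape 1** — `<polyline>` open polyline, stroke `#008000` → cut (S883, F826). Machine vertices: (91.9046,69.1311) → (121.2801,145.5847) → (91.9093,169.0952) → (108.2706,171.4381) → (121.6194,139.9792) → (111.4268,160.0640). Open path.

**Shape 2** — `<path>` closed polygon, stroke `#ff0000` → engrave (S335, F3004). Machine vertices: (17.6710,115.5449) → (102.8977,129.5737) → (93.9618,155.1525) → (108.1235,82.3451) → (95.1439,30.4275) → (90.3293,117.6539) → (17.6710,115.5449). Closed: final G1 returns to the first vertex.

**Shape 3** — `<polygon>` closed polygon, stroke `#ff0000` → engrave (S335, F3004). Machine vertices: (123.4646,118.3307) → (85.6320,16.8159) → (80.8288,137.0333) → (145.1556,141.1829) → (123.4646,118.3307). Closed: final G1 returns to the first vertex.

**Shape 4** — `<path>` cubic bezier, stroke `#008000` → cut (S883, F826). Control points (SVG): P0=(104.7795,152.7192), P1=(77.3857,135.5404), P2=(102.8989,165.6291), P3=(105.6656,154.2057); sampled at t=k/8. Machine vertices: (104.7795,38.6215) → (96.8391,43.0213) → (92.9721,44.0301) → (92.2921,42.6884) → (93.9124,40.0365) → (96.9464,37.1149) → (100.5077,34.9638) → (103.7096,34.6237) → (105.6656,37.1350). Open path.

**Shape 5** — `<path>` regular polygon, stroke `#ff0000` → engrave (S335, F3004). Machine vertices: (107.5858,159.8022) → (123.6602,168.9860) → (137.3617,156.5364) → (129.7554,139.6582) → (111.3529,141.6767) → (107.5858,159.8022). Closed: final G1 returns to the first vertex.

**Shape 6** — `<path>` open polyline, stroke `#008000` → cut (S883, F826). Machine vertices: (135.5642,145.1714) → (76.8943,131.5717) → (48.1049,158.2652) → (7.8035,97.5689) → (91.2407,19.9053) → (132.9459,133.9193). Open path.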